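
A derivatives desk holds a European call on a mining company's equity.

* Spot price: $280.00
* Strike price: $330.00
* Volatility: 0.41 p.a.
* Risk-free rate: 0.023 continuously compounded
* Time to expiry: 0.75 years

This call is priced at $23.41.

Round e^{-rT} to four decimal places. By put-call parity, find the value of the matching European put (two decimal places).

e^(−rT) = e^(−0.023·0.75) = 0.9829
Put-call parity: C − P = S − K·e^(−rT) = 280 − 330·0.9829 = 280 − 324.3570 = -44.3570
P = C − (C − P) = 23.41 − (-44.3570) = 67.7670

$67.77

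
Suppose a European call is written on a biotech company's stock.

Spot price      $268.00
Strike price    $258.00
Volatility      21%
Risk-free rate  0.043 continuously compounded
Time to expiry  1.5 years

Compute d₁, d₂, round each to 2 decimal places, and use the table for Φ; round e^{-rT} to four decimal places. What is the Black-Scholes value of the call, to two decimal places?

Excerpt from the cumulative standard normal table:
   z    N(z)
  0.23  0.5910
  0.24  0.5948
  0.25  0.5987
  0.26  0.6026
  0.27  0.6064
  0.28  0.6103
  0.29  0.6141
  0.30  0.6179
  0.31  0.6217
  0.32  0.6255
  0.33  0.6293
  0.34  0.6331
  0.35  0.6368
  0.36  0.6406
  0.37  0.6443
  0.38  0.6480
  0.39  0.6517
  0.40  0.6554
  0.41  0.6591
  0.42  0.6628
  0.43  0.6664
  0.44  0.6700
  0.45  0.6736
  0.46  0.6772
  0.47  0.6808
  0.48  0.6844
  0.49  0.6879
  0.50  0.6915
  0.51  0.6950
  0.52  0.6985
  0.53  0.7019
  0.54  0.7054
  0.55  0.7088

T = 1.5;  σ√T = 0.2572
d₁ = [ln(268/258) + (0.043 + 0.21²/2)·1.5] / 0.2572 = [0.0380 + 0.0976] / 0.2572 = 0.5272 ⇒ 0.53
d₂ = d₁ − σ√T = 0.5272 − 0.2572 = 0.2700 ⇒ 0.27
exp(−rT) = exp(−0.043·1.5) = 0.9375
N(d₁) = N(0.53) = 0.7019;  N(d₂) = N(0.27) = 0.6064
C = 268·0.7019 − 258·0.9375·0.6064 = 188.1092 − 146.6730 = 41.4362

$41.44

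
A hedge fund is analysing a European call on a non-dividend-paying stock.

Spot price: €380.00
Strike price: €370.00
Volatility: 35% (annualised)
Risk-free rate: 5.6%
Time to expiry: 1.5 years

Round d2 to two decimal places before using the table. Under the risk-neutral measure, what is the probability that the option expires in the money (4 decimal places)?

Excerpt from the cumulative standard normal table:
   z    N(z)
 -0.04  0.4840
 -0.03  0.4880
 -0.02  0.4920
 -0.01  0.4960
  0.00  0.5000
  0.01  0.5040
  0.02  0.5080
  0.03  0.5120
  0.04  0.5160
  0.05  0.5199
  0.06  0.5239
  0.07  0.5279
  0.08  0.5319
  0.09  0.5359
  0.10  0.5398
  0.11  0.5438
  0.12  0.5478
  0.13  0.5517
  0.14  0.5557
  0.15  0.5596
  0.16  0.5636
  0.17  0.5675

T = 1.5;  σ√T = 0.4287
d₁ = [ln(380/370) + (0.056 + ½·0.35²)·1.5] / (σ√T) = (0.0267 + 0.1759) / 0.4287 = 0.4725 ⇒ 0.47
d₂ = 0.4725 − 0.4287 = 0.0438 ⇒ 0.04
Risk-neutral Pr[S_T > K] = N(d₂) = N(0.04) = 0.5160

0.5160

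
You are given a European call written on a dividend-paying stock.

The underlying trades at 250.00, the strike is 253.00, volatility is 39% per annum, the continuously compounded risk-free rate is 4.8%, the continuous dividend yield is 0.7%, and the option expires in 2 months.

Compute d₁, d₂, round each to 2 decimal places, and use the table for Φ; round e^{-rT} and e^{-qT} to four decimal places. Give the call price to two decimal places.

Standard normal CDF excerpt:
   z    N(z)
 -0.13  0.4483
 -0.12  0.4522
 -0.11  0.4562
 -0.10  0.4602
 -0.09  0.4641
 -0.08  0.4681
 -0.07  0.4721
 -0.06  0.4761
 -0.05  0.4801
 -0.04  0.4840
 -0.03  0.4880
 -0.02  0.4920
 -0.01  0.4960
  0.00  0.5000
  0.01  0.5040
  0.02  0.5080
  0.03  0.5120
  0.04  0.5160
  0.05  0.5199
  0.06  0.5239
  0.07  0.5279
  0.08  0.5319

σ√T = 0.39·√0.1667 = 0.1592
d₁ = [ln(250/253) + (0.048 − 0.007 + 0.39²/2)·0.1667] / 0.1592 = [-0.0119 + 0.0195] / 0.1592 = 0.0476 which rounds to 0.05
d₂ = d₁ − σ√T = 0.0476 − 0.1592 = -0.1116 which rounds to -0.11
e^(−qT) = e^(−0.007·0.1667) = 0.9988;  e^(−rT) = e^(−0.048·0.1667) = 0.9920
C = 250·0.9988·N(0.05) − 253·0.9920·N(-0.11) = 250·0.9988·0.5199 − 253·0.9920·0.4562 = 129.8190 − 114.4953 = 15.3238

15.32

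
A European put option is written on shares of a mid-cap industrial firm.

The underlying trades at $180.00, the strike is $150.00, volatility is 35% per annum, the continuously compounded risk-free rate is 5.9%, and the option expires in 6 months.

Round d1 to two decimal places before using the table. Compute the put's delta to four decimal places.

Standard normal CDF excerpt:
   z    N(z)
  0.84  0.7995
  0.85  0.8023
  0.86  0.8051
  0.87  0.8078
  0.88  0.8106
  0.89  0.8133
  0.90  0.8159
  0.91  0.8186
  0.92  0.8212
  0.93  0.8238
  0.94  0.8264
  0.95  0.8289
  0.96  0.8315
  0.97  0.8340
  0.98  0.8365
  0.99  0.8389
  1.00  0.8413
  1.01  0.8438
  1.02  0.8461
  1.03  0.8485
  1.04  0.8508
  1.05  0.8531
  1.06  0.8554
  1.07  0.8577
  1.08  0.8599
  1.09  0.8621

-0.1635

T = 0.5;  σ√T = 0.2475
d₁ = [ln(180/150) + (0.059 + ½·0.35²)·0.5] / (σ√T) = (0.1823 + 0.0601) / 0.2475 = 0.9796 which rounds to 0.98
N(d₁) = N(0.98) = 0.8365
Δ_put = N(d₁) − 1 = 0.8365 − 1 = -0.1635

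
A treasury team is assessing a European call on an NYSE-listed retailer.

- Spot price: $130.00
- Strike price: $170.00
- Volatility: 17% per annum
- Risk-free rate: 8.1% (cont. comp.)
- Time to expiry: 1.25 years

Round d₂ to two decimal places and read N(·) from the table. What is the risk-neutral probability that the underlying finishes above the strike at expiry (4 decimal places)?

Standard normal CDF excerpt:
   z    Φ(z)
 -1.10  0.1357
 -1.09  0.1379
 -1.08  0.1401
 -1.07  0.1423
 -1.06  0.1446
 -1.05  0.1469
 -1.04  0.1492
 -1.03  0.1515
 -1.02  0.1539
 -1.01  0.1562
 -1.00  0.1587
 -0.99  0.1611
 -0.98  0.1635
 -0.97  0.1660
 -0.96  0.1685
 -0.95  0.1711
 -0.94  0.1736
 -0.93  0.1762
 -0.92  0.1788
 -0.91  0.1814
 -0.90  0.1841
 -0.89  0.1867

0.1660

σ√T = 0.17 × 1.1180 = 0.1901
d₁ = [ln(130/170) + (0.081 + ½·0.17²)·1.25] / (σ√T) = (-0.2683 + 0.1193) / 0.1901 = -0.7837 which rounds to -0.78
d₂ = -0.7837 − 0.1901 = -0.9737 which rounds to -0.97
Pr(exercise) under Q = N(d₂) = 0.1660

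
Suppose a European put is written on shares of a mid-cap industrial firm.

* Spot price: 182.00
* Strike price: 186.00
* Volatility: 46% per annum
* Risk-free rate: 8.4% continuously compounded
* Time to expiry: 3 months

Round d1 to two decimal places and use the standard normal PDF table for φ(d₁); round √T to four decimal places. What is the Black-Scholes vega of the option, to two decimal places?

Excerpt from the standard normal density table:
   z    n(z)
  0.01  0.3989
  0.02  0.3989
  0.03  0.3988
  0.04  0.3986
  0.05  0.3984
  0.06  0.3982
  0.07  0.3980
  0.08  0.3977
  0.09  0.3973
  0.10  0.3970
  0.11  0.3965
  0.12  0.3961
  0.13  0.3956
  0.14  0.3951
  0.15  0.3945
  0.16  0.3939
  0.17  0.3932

36.08

T = 0.25;  σ√T = 0.2300
d₁ = [ln(182/186) + (0.084 + 0.46²/2)·0.25] / 0.2300 = [-0.0217 + 0.0475] / 0.2300 = 0.1118 → 0.11
√T = √0.25 = 0.5000
φ(d₁) = φ(0.11) = 0.3965
vega = S·φ(d₁)·√T = 182·0.3965·0.5000 = 36.0815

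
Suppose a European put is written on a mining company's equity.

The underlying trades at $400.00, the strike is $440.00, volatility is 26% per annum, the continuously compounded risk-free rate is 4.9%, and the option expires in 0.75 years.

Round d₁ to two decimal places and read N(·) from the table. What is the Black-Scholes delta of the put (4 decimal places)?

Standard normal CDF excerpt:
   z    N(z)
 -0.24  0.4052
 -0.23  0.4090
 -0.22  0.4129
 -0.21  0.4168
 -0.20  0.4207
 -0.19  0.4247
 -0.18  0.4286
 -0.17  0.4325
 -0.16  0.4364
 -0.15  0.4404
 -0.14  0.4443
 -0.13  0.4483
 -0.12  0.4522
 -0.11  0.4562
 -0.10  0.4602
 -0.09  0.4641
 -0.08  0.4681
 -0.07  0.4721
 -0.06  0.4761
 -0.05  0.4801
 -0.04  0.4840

-0.5596

T = 0.75;  σ√T = 0.2252
d₁ = [ln(400/440) + (0.049 + ½·0.26²)·0.75] / (σ√T) = (-0.0953 + 0.0621) / 0.2252 = -0.1475 ⇒ -0.15
N(d₁) = N(-0.15) = 0.4404
Δ_put = N(d₁) − 1 = 0.4404 − 1 = -0.5596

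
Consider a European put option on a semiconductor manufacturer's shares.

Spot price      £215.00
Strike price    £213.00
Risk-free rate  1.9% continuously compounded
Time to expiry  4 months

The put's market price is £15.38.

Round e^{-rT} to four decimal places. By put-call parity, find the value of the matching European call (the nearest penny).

exp(−rT) = exp(−0.019·0.3333) = 0.9937
Put-call parity: C − P = S − K·e^(−rT) = 215 − 213·0.9937 = 215 − 211.6581 = 3.3419
C = P + (C − P) = 15.38 + (3.3419) = 18.7219

£18.72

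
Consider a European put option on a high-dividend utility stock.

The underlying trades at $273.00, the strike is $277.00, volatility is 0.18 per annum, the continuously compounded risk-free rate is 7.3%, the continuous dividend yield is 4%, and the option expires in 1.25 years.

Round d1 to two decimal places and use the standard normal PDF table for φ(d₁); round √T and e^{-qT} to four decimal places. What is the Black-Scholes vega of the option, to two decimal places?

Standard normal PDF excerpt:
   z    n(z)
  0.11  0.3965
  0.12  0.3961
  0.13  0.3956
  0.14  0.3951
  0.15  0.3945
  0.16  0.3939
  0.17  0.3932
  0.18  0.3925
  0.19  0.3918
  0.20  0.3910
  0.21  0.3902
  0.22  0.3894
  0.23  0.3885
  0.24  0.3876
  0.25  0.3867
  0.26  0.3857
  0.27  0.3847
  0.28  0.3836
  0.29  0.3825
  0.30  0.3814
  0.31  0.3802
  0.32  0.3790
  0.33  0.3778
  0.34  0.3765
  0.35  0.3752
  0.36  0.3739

112.79

σ√T = 0.18 × 1.1180 = 0.2012
ln(S/K) + (r − q + σ²/2)T = ln(273/277) + (0.073 − 0.04 + 0.18²/2)·1.25 = -0.0145 + 0.0615 = 0.0470
d₁ = 0.0470 / 0.2012 = 0.2333 → 0.23
√T = √1.25 = 1.1180
φ(d₁) = φ(0.23) = 0.3885
e^(−qT) = e^(−0.04·1.25) = 0.9512
vega = S·e^(−qT)·φ(d₁)·√T = 273·0.9512·0.3885·1.1180 = 112.7891
(Call and put vega coincide under Black-Scholes.)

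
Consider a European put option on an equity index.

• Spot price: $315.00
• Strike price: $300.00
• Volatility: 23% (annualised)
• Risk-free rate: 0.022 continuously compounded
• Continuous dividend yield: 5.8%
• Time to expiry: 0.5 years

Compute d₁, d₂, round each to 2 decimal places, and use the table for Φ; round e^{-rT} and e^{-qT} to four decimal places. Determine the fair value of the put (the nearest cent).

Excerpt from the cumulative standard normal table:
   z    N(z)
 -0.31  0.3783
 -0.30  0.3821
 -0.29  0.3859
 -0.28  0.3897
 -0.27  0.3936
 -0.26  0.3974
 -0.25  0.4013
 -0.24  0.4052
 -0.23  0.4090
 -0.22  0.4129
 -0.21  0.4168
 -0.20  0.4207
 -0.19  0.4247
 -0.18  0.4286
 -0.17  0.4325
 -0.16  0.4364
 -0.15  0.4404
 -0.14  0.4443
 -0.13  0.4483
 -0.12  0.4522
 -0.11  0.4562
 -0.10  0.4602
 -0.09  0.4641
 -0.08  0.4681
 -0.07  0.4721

T = 0.5;  σ√T = 0.1626
d₁ = [ln(315/300) + (0.022 − 0.058 + ½·0.23²)·0.5] / (σ√T) = (0.0488 − 0.0048) / 0.1626 = 0.2706 → 0.27
d₂ = 0.2706 − 0.1626 = 0.1080 → 0.11
e^(−qT) = e^(−0.058·0.5) = 0.9714;  e^(−rT) = e^(−0.022·0.5) = 0.9891
N(−d₂) = N(-0.11) = 0.4562;  N(−d₁) = N(-0.27) = 0.3936
P = 300·0.9891·0.4562 − 315·0.9714·0.3936 = 135.3682 − 120.4381 = 14.9302

$14.93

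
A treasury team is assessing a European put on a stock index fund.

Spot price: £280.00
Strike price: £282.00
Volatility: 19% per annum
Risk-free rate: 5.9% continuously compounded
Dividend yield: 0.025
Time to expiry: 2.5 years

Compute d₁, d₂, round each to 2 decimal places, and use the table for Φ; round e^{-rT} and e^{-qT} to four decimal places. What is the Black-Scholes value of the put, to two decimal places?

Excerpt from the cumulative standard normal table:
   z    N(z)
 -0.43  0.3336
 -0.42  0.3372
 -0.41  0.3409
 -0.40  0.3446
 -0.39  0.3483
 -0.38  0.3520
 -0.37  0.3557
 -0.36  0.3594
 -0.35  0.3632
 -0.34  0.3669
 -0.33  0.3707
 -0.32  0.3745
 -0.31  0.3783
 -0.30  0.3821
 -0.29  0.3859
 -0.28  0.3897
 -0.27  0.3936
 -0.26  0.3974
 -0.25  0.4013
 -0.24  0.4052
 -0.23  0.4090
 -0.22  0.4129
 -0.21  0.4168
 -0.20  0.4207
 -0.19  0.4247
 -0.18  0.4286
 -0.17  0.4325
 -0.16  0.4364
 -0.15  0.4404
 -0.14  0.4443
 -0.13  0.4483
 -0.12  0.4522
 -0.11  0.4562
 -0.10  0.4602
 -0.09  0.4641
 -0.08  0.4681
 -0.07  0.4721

£21.34

σ√T = 0.19·√2.5 = 0.3004
ln(S/K) + (r − q + σ²/2)T = ln(280/282) + (0.059 − 0.025 + 0.19²/2)·2.5 = -0.0071 + 0.1301 = 0.1230
d₁ = 0.1230 / 0.3004 = 0.4095 ≈ 0.41
d₂ = d₁ − σ√T = 0.4095 − 0.3004 = 0.1090 ≈ 0.11
e^(−qT) = e^(−0.025·2.5) = 0.9394;  e^(−rT) = e^(−0.059·2.5) = 0.8629
N(−d₂) = N(-0.11) = 0.4562;  N(−d₁) = N(-0.41) = 0.3409
P = 282·0.8629·0.4562 − 280·0.9394·0.3409 = 111.0107 − 89.6676 = 21.3431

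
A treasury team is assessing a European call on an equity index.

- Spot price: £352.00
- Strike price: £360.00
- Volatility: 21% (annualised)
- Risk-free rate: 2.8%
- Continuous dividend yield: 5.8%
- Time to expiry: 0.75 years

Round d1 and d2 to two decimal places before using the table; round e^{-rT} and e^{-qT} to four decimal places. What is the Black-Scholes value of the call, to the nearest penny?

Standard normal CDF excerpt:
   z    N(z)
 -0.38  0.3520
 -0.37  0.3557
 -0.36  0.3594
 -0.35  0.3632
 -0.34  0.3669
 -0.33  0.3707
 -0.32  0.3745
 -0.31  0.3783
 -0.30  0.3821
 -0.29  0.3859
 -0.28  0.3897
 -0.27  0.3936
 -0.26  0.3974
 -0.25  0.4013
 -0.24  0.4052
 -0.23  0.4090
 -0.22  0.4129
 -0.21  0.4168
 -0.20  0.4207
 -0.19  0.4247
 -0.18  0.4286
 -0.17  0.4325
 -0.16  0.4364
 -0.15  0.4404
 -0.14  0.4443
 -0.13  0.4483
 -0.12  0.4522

T = 0.75;  σ√T = 0.1819
d₁ = [ln(352/360) + (0.028 − 0.058 + 0.21²/2)·0.75] / 0.1819 = [-0.0225 − 0.0060] / 0.1819 = -0.1564 ≈ -0.16
d₂ = d₁ − σ√T = -0.1564 − 0.1819 = -0.3382 ≈ -0.34
exp(−qT) = exp(−0.058·0.75) = 0.9574;  exp(−rT) = exp(−0.028·0.75) = 0.9792
N(d₁) = N(-0.16) = 0.4364;  N(d₂) = N(-0.34) = 0.3669
C = 352·0.9574·0.4364 − 360·0.9792·0.3669 = 147.0689 − 129.3367 = 17.7322

£17.73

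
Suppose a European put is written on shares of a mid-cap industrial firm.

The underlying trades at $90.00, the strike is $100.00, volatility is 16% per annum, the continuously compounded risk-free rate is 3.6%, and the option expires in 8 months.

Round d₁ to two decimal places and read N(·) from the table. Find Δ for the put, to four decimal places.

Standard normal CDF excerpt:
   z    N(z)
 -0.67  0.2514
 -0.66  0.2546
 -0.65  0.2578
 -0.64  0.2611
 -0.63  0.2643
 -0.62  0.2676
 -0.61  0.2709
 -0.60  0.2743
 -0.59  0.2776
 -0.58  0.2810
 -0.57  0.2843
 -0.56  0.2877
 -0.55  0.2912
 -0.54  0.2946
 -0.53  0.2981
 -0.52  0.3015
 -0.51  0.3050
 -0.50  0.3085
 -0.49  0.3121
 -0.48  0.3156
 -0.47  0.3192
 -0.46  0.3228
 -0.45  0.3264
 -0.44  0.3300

T = 0.6667;  σ√T = 0.1306
d₁ = [ln(90/100) + (0.036 + ½·0.16²)·0.6667] / (σ√T) = (-0.1054 + 0.0325) / 0.1306 = -0.5575 which rounds to -0.56
N(d₁) = N(-0.56) = 0.2877
Δ_put = N(d₁) − 1 = 0.2877 − 1 = -0.7123

-0.7123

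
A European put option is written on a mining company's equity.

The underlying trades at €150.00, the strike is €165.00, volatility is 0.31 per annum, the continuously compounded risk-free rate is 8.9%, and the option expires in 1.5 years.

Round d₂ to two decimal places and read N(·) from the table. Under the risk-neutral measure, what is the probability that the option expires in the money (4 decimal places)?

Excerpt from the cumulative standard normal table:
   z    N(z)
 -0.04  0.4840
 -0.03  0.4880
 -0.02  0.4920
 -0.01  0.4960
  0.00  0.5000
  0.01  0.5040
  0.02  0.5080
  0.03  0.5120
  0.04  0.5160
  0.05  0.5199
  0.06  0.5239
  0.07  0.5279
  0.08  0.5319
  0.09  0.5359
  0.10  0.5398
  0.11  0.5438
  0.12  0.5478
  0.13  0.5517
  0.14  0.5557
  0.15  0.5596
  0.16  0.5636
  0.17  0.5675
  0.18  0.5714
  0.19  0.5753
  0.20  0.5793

0.5359

σ√T = 0.31·√1.5 = 0.3797
ln(S/K) + (r + σ²/2)T = ln(150/165) + (0.089 + 0.31²/2)·1.5 = -0.0953 + 0.2056 = 0.1103
d₁ = 0.1103 / 0.3797 = 0.2904 ⇒ 0.29
d₂ = d₁ − σ√T = 0.2904 − 0.3797 = -0.0892 ⇒ -0.09
Pr(exercise) under Q = N(−d₂) = N(0.09) = 0.5359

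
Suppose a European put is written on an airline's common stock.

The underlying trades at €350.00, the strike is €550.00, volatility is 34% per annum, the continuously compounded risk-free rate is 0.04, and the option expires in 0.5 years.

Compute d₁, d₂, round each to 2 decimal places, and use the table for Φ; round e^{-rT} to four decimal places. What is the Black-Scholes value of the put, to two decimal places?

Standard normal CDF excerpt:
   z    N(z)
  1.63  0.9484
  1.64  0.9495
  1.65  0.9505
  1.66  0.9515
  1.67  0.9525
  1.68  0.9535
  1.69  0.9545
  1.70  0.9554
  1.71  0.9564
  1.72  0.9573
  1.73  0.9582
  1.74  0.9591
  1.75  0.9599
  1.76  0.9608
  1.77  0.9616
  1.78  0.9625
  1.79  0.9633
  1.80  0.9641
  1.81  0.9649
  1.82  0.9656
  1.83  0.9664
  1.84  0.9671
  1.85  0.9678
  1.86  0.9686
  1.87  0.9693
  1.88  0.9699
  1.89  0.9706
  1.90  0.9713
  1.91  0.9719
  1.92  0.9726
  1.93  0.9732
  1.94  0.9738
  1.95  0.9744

€190.61

T = 0.5;  σ√T = 0.2404
d₁ = [ln(350/550) + (0.04 + ½·0.34²)·0.5] / (σ√T) = (-0.4520 + 0.0489) / 0.2404 = -1.6766 ⇒ -1.68
d₂ = -1.6766 − 0.2404 = -1.9170 ⇒ -1.92
exp(−rT) = exp(−0.04·0.5) = 0.9802
N(−d₂) = N(1.92) = 0.9726;  N(−d₁) = N(1.68) = 0.9535
P = 550·0.9802·0.9726 − 350·0.9535 = 524.3384 − 333.7250 = 190.6134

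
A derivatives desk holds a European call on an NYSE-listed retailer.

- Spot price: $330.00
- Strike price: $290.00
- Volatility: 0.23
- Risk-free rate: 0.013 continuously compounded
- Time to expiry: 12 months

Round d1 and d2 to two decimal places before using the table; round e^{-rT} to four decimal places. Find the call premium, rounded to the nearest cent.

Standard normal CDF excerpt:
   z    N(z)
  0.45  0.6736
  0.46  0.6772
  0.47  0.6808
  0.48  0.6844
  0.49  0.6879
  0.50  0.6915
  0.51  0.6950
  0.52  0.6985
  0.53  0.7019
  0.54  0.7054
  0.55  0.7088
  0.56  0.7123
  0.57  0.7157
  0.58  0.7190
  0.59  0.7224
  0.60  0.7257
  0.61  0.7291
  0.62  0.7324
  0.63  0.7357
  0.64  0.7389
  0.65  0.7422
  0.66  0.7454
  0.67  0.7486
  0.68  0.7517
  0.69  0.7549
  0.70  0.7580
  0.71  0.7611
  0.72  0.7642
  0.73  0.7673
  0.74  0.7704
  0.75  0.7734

σ√T = 0.23 × 1.0000 = 0.2300
d₁ = [ln(330/290) + (0.013 + 0.23²/2)·1] / 0.2300 = [0.1292 + 0.0394] / 0.2300 = 0.7333 ⇒ 0.73
d₂ = d₁ − σ√T = 0.7333 − 0.2300 = 0.5033 ⇒ 0.50
e^(−rT) = e^(−0.013·1) = 0.9871
N(d₁) = N(0.73) = 0.7673;  N(d₂) = N(0.50) = 0.6915
C = 330·0.7673 − 290·0.9871·0.6915 = 253.2090 − 197.9481 = 55.2609

$55.26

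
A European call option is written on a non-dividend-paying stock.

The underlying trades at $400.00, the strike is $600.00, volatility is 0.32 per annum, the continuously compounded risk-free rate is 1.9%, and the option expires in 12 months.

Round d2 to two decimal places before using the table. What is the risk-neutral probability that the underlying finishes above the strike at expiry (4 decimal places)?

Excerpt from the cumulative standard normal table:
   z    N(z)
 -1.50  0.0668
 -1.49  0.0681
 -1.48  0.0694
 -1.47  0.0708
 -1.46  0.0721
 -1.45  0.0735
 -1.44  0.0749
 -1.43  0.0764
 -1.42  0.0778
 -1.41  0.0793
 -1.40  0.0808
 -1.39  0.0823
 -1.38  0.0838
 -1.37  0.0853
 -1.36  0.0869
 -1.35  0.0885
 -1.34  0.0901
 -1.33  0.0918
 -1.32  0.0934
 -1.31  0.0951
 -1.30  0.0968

0.0853

T = 1;  σ√T = 0.3200
d₁ = [ln(400/600) + (0.019 + ½·0.32²)·1] / (σ√T) = (-0.4055 + 0.0702) / 0.3200 = -1.0477 ≈ -1.05
d₂ = -1.0477 − 0.3200 = -1.3677 ≈ -1.37
Risk-neutral Pr[S_T > K] = N(d₂) = N(-1.37) = 0.0853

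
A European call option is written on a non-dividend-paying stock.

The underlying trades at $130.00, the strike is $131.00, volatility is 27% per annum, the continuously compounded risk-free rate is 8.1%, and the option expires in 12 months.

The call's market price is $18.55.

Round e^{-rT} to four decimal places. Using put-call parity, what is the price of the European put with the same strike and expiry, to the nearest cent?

$9.36

e^(−rT) = e^(−0.081·1) = 0.9222
Put-call parity: C − P = S − K·e^(−rT) = 130 − 131·0.9222 = 130 − 120.8082 = 9.1918
P = C − (C − P) = 18.55 − (9.1918) = 9.3582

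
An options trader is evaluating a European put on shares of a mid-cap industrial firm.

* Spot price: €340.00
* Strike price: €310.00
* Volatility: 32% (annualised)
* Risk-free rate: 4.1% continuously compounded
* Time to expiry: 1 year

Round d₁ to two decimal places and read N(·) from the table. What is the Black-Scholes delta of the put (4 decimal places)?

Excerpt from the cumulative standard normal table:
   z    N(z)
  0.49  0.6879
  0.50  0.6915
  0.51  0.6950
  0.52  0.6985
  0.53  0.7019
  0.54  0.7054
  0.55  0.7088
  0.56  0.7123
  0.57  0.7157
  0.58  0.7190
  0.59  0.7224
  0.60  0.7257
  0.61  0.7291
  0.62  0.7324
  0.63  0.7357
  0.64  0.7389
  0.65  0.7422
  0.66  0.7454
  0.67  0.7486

σ√T = 0.32·√1 = 0.3200
d₁ = [ln(340/310) + (0.041 + 0.32²/2)·1] / 0.3200 = [0.0924 + 0.0922] / 0.3200 = 0.5768 which rounds to 0.58
N(d₁) = N(0.58) = 0.7190
Δ_put = N(d₁) − 1 = 0.7190 − 1 = -0.2810

-0.2810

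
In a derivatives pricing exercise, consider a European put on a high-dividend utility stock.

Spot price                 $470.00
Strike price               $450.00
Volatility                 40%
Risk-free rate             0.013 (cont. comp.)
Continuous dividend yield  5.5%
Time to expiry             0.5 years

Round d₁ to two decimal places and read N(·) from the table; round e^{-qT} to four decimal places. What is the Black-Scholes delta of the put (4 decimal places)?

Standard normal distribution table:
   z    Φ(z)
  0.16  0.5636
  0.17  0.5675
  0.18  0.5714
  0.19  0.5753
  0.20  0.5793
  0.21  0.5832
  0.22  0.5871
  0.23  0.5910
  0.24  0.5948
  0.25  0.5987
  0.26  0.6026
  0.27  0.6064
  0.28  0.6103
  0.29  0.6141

-0.4017

σ√T = 0.4·√0.5 = 0.2828
ln(S/K) + (r − q + σ²/2)T = ln(470/450) + (0.013 − 0.055 + 0.4²/2)·0.5 = 0.0435 + 0.0190 = 0.0625
d₁ = 0.0625 / 0.2828 = 0.2209 → 0.22
N(d₁) = N(0.22) = 0.5871
Δ_put = exp(−qT)·(N(d₁) − 1) = 0.9729·(0.5871 − 1) = -0.4017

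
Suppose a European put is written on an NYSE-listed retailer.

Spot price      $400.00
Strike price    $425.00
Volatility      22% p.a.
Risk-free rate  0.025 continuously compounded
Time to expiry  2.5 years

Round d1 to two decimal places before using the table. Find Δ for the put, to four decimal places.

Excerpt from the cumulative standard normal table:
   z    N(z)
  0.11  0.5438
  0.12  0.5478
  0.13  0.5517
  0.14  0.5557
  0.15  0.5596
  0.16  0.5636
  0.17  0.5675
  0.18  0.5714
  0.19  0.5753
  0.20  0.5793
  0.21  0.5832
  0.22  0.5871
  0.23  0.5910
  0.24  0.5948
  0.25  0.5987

σ√T = 0.22·√2.5 = 0.3479
d₁ = [ln(400/425) + (0.025 + ½·0.22²)·2.5] / (σ√T) = (-0.0606 + 0.1230) / 0.3479 = 0.1793 → 0.18
N(d₁) = N(0.18) = 0.5714
Δ_put = N(d₁) − 1 = 0.5714 − 1 = -0.4286

-0.4286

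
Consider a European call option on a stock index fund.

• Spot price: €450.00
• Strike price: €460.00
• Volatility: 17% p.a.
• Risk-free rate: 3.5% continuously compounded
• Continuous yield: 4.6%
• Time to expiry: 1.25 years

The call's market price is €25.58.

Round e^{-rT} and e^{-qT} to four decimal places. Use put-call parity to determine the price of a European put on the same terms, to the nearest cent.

exp(−qT) = exp(−0.046·1.25) = 0.9441;  exp(−rT) = exp(−0.035·1.25) = 0.9572
Put-call parity: C − P = S·e^(−qT) − K·e^(−rT) = 450·0.9441 − 460·0.9572 = 424.8450 − 440.3120 = -15.4670
P = C − (C − P) = 25.58 − (-15.4670) = 41.0470

€41.05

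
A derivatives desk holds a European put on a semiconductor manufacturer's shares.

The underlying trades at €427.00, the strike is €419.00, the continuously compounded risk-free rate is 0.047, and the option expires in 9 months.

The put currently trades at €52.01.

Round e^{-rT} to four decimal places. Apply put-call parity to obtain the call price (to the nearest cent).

€74.51

exp(−rT) = exp(−0.047·0.75) = 0.9654
Put-call parity: C − P = S − K·e^(−rT) = 427 − 419·0.9654 = 427 − 404.5026 = 22.4974
C = P + (C − P) = 52.01 + (22.4974) = 74.5074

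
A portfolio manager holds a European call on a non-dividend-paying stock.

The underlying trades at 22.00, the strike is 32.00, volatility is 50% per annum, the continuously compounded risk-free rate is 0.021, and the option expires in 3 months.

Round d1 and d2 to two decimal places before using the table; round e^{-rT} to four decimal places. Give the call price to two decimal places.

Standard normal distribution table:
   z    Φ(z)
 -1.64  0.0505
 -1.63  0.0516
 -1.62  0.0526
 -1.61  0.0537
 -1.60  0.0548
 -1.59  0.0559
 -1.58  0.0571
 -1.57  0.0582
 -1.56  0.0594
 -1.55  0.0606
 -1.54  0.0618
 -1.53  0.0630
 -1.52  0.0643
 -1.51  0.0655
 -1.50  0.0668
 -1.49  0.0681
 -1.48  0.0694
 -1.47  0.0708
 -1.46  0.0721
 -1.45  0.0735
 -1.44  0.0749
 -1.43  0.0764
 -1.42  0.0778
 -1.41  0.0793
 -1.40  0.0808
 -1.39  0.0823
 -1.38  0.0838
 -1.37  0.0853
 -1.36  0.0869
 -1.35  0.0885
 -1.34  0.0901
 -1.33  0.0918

0.20

σ√T = 0.5 × 0.5000 = 0.2500
ln(S/K) + (r + σ²/2)T = ln(22/32) + (0.021 + 0.5²/2)·0.25 = -0.3747 + 0.0365 = -0.3382
d₁ = -0.3382 / 0.2500 = -1.3528 which rounds to -1.35
d₂ = d₁ − σ√T = -1.3528 − 0.2500 = -1.6028 which rounds to -1.60
exp(−rT) = exp(−0.021·0.25) = 0.9948
C = 22·N(-1.35) − 32·0.9948·N(-1.60) = 22·0.0885 − 32·0.9948·0.0548 = 1.9470 − 1.7445 = 0.2025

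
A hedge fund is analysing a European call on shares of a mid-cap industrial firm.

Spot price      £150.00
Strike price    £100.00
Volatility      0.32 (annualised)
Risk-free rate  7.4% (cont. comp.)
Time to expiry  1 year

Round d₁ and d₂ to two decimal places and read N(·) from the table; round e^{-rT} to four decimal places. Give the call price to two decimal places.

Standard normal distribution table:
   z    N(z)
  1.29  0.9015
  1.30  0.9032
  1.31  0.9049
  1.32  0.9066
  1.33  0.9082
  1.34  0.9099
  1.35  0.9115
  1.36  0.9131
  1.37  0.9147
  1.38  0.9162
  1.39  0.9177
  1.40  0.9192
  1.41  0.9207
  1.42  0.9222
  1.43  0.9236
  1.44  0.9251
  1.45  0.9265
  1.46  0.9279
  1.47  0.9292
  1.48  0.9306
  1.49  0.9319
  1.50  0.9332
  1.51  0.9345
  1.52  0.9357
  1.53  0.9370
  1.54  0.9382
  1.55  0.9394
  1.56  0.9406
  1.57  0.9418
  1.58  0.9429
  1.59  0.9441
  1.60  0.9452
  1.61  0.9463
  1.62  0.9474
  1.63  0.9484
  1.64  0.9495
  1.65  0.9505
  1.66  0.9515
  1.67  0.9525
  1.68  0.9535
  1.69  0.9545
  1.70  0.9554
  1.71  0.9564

T = 1;  σ√T = 0.3200
d₁ = [ln(150/100) + (0.074 + 0.32²/2)·1] / 0.3200 = [0.4055 + 0.1252] / 0.3200 = 1.6583 which rounds to 1.66
d₂ = d₁ − σ√T = 1.6583 − 0.3200 = 1.3383 which rounds to 1.34
exp(−rT) = exp(−0.074·1) = 0.9287
N(d₁) = N(1.66) = 0.9515;  N(d₂) = N(1.34) = 0.9099
C = 150·0.9515 − 100·0.9287·0.9099 = 142.7250 − 84.5024 = 58.2226

£58.22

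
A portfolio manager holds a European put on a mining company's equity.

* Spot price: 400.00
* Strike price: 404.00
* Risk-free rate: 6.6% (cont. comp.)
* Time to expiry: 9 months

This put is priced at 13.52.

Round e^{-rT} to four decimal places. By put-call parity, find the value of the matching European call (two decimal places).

exp(−rT) = exp(−0.066·0.75) = 0.9517
Put-call parity: C − P = S − K·e^(−rT) = 400 − 404·0.9517 = 400 − 384.4868 = 15.5132
C = P + (C − P) = 13.52 + (15.5132) = 29.0332

29.03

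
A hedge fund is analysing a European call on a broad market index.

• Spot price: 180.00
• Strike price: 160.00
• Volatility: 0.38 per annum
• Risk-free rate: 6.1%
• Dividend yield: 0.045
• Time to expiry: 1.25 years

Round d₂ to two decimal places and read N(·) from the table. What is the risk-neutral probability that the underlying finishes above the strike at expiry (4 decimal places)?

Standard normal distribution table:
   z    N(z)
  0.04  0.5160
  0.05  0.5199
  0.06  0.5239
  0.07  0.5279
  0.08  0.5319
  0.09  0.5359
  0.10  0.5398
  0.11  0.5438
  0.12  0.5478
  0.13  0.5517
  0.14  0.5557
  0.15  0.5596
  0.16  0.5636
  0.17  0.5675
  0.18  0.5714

σ√T = 0.38·√1.25 = 0.4249
ln(S/K) + (r − q + σ²/2)T = ln(180/160) + (0.061 − 0.045 + 0.38²/2)·1.25 = 0.1178 + 0.1103 = 0.2280
d₁ = 0.2280 / 0.4249 = 0.5367 which rounds to 0.54
d₂ = d₁ − σ√T = 0.5367 − 0.4249 = 0.1119 which rounds to 0.11
Risk-neutral Pr[S_T > K] = N(d₂) = N(0.11) = 0.5438

0.5438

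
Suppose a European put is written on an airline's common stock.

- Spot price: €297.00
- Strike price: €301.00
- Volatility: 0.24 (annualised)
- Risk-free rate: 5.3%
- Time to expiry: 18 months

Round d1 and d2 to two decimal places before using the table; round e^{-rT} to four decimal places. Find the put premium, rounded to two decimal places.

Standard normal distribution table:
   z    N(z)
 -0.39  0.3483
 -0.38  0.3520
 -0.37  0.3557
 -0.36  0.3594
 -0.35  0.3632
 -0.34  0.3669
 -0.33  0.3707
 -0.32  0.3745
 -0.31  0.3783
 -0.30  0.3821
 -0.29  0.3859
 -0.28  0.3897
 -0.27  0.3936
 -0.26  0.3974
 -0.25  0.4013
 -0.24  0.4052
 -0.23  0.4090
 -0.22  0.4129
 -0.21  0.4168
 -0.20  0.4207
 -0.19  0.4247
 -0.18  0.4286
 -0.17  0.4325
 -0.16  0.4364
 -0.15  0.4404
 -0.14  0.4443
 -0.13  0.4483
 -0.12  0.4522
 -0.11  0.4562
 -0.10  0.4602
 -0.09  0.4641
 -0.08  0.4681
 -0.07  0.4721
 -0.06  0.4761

σ√T = 0.24 × 1.2247 = 0.2939
ln(S/K) + (r + σ²/2)T = ln(297/301) + (0.053 + 0.24²/2)·1.5 = -0.0134 + 0.1227 = 0.1093
d₁ = 0.1093 / 0.2939 = 0.3719 ≈ 0.37
d₂ = d₁ − σ√T = 0.3719 − 0.2939 = 0.0780 ≈ 0.08
e^(−rT) = e^(−0.053·1.5) = 0.9236
N(−d₂) = N(-0.08) = 0.4681;  N(−d₁) = N(-0.37) = 0.3557
P = 301·0.9236·0.4681 − 297·0.3557 = 130.1335 − 105.6429 = 24.4906

€24.49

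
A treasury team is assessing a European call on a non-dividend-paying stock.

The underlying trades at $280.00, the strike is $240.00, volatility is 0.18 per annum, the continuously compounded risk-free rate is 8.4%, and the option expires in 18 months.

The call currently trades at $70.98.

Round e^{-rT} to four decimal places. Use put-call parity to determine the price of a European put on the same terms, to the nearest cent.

$2.56

e^(−rT) = e^(−0.084·1.5) = 0.8816
Put-call parity: C − P = S − K·e^(−rT) = 280 − 240·0.8816 = 280 − 211.5840 = 68.4160
P = C − (C − P) = 70.98 − (68.4160) = 2.5640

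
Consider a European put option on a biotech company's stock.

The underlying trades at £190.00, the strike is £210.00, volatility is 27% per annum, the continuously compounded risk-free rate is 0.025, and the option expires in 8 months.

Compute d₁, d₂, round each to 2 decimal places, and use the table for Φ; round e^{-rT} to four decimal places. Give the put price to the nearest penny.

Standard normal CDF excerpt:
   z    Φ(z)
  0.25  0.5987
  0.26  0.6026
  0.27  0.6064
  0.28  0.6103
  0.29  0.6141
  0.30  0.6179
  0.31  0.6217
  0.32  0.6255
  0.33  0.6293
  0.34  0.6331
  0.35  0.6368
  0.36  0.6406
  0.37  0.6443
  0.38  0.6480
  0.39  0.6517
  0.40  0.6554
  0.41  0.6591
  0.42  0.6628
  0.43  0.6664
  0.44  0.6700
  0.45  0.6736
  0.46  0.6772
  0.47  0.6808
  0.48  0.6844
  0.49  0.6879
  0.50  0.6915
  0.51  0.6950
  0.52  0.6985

£26.86

σ√T = 0.27 × 0.8165 = 0.2205
d₁ = [ln(190/210) + (0.025 + ½·0.27²)·0.6667] / (σ√T) = (-0.1001 + 0.0410) / 0.2205 = -0.2682 ⇒ -0.27
d₂ = -0.2682 − 0.2205 = -0.4886 ⇒ -0.49
exp(−rT) = exp(−0.025·0.6667) = 0.9835
N(−d₂) = N(0.49) = 0.6879;  N(−d₁) = N(0.27) = 0.6064
P = 210·0.9835·0.6879 − 190·0.6064 = 142.0754 − 115.2160 = 26.8594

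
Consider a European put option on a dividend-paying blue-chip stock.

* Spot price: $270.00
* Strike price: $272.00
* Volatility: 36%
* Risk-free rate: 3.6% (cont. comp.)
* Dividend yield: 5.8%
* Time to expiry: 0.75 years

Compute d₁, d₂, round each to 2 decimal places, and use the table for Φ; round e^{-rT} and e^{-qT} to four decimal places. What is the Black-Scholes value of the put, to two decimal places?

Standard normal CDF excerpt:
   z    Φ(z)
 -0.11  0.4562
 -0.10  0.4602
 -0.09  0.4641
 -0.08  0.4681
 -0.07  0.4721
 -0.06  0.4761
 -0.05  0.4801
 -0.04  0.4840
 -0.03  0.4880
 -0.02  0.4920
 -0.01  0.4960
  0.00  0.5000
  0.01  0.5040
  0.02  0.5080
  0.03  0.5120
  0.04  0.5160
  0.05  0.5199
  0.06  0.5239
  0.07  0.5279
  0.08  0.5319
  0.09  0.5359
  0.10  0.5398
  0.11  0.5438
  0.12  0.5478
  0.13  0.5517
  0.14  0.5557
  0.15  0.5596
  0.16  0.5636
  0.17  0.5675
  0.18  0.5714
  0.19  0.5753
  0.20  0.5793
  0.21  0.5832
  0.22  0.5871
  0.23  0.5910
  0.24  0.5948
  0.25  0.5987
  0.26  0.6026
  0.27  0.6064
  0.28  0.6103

σ√T = 0.36·√0.75 = 0.3118
d₁ = [ln(270/272) + (0.036 − 0.058 + ½·0.36²)·0.75] / (σ√T) = (-0.0074 + 0.0321) / 0.3118 = 0.0793 ≈ 0.08
d₂ = 0.0793 − 0.3118 = -0.2325 ≈ -0.23
exp(−qT) = exp(−0.058·0.75) = 0.9574;  exp(−rT) = exp(−0.036·0.75) = 0.9734
P = 272·0.9734·N(0.23) − 270·0.9574·N(-0.08) = 272·0.9734·0.5910 − 270·0.9574·0.4681 = 156.4760 − 121.0029 = 35.4731

$35.47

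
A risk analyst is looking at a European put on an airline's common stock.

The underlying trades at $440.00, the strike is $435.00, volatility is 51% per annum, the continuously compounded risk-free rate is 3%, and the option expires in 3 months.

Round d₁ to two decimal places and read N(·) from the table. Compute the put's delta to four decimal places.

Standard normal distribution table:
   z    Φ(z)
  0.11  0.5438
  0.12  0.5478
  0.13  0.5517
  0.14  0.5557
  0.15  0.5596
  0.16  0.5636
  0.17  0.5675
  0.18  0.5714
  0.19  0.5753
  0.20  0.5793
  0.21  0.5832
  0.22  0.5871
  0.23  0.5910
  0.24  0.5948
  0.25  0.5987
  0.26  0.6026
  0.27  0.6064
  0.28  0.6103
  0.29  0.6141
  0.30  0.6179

-0.4207

σ√T = 0.51 × 0.5000 = 0.2550
d₁ = [ln(440/435) + (0.03 + 0.51²/2)·0.25] / 0.2550 = [0.0114 + 0.0400] / 0.2550 = 0.2017 ⇒ 0.20
N(d₁) = N(0.20) = 0.5793
Δ_put = N(d₁) − 1 = 0.5793 − 1 = -0.4207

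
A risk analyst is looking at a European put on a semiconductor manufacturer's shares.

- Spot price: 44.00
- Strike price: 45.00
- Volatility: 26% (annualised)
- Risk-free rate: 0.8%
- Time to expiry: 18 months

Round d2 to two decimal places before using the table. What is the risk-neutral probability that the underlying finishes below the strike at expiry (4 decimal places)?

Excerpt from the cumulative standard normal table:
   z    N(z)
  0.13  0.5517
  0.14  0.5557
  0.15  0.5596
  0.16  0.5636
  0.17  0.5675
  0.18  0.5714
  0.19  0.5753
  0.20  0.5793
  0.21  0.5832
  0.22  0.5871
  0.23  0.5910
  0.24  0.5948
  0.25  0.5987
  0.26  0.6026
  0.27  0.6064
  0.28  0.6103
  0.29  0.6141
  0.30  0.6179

0.5753

σ√T = 0.26·√1.5 = 0.3184
d₁ = [ln(44/45) + (0.008 + 0.26²/2)·1.5] / 0.3184 = [-0.0225 + 0.0627] / 0.3184 = 0.1263 ≈ 0.13
d₂ = d₁ − σ√T = 0.1263 − 0.3184 = -0.1921 ≈ -0.19
Pr(exercise) under Q = N(−d₂) = N(0.19) = 0.5753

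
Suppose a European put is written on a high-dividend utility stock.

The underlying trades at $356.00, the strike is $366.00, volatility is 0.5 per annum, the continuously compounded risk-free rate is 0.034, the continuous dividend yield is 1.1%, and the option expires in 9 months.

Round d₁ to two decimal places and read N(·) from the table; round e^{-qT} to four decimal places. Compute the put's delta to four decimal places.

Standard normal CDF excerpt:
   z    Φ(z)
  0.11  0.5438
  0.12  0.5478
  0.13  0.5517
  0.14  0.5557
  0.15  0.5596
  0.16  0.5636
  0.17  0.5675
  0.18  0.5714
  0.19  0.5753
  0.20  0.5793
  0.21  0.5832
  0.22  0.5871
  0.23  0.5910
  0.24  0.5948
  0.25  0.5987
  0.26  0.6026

-0.4212

T = 0.75;  σ√T = 0.4330
ln(S/K) + (r − q + σ²/2)T = ln(356/366) + (0.034 − 0.011 + 0.5²/2)·0.75 = -0.0277 + 0.1110 = 0.0833
d₁ = 0.0833 / 0.4330 = 0.1924 which rounds to 0.19
N(d₁) = N(0.19) = 0.5753
Δ_put = exp(−qT)·(N(d₁) − 1) = 0.9918·(0.5753 − 1) = -0.4212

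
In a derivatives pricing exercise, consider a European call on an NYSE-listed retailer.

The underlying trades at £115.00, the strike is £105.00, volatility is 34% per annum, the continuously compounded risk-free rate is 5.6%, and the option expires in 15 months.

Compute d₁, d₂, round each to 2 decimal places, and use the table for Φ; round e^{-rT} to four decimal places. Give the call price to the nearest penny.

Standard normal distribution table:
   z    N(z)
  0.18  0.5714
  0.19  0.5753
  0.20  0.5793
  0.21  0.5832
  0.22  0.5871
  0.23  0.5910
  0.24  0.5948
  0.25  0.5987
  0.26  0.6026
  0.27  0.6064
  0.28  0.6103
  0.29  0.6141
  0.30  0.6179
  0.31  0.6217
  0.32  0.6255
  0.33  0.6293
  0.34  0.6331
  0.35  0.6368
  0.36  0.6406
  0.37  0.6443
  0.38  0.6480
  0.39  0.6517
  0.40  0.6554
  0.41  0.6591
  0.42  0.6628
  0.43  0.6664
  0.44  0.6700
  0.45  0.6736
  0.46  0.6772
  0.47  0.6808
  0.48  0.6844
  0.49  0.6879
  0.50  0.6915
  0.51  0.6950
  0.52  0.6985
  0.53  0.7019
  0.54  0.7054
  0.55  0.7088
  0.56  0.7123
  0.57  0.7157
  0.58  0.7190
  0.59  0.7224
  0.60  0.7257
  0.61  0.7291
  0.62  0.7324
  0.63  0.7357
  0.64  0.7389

σ√T = 0.34 × 1.1180 = 0.3801
ln(S/K) + (r + σ²/2)T = ln(115/105) + (0.056 + 0.34²/2)·1.25 = 0.0910 + 0.1423 = 0.2332
d₁ = 0.2332 / 0.3801 = 0.6135 → 0.61
d₂ = d₁ − σ√T = 0.6135 − 0.3801 = 0.2334 → 0.23
e^(−rT) = e^(−0.056·1.25) = 0.9324
C = 115·N(0.61) − 105·0.9324·N(0.23) = 115·0.7291 − 105·0.9324·0.5910 = 83.8465 − 57.8601 = 25.9864

£25.99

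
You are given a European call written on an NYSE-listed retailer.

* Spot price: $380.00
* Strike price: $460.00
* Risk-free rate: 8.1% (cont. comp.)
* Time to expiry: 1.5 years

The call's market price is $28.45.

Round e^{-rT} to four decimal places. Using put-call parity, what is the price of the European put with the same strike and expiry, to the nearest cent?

$55.83

e^(−rT) = e^(−0.081·1.5) = 0.8856
Put-call parity: C − P = S − K·e^(−rT) = 380 − 460·0.8856 = 380 − 407.3760 = -27.3760
P = C − (C − P) = 28.45 − (-27.3760) = 55.8260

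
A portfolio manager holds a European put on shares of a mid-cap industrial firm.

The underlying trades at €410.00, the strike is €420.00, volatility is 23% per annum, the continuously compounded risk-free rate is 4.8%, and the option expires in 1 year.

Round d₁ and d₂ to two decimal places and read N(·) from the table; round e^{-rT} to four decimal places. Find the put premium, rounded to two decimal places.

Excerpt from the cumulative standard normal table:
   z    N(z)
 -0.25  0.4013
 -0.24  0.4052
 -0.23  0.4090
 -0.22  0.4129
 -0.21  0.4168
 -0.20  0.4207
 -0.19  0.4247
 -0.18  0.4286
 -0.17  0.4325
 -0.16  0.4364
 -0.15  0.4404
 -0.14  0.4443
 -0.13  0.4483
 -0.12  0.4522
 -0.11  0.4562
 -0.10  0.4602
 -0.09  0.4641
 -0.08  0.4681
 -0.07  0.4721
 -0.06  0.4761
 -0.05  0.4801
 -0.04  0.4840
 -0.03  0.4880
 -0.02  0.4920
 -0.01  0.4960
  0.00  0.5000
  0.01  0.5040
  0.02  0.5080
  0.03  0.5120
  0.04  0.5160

€32.46

σ√T = 0.23·√1 = 0.2300
d₁ = [ln(410/420) + (0.048 + 0.23²/2)·1] / 0.2300 = [-0.0241 + 0.0745] / 0.2300 = 0.2189 ⇒ 0.22
d₂ = d₁ − σ√T = 0.2189 − 0.2300 = -0.0111 ⇒ -0.01
exp(−rT) = exp(−0.048·1) = 0.9531
P = 420·0.9531·N(0.01) − 410·N(-0.22) = 420·0.9531·0.5040 − 410·0.4129 = 201.7522 − 169.2890 = 32.4632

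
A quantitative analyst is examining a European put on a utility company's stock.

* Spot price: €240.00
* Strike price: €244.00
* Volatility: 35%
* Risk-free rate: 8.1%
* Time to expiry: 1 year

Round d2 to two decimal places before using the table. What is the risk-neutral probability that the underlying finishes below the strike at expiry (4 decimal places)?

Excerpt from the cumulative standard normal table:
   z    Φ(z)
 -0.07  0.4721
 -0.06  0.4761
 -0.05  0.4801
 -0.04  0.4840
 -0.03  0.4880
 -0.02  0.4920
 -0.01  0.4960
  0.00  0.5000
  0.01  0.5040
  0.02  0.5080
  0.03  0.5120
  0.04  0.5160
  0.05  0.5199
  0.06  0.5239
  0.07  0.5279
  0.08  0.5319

T = 1;  σ√T = 0.3500
d₁ = [ln(240/244) + (0.081 + 0.35²/2)·1] / 0.3500 = [-0.0165 + 0.1422] / 0.3500 = 0.3592 ≈ 0.36
d₂ = d₁ − σ√T = 0.3592 − 0.3500 = 0.0092 ≈ 0.01
Risk-neutral Pr[S_T < K] = N(−d₂) = N(-0.01) = 0.4960

0.4960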